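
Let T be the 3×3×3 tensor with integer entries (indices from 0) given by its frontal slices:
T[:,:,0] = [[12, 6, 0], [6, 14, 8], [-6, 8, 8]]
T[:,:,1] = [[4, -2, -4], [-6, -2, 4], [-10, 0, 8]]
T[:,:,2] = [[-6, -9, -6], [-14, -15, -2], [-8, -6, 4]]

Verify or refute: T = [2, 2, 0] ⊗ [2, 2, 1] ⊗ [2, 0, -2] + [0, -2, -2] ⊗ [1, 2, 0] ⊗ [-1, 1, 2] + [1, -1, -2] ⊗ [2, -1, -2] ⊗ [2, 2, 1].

Yes

Reconstruct entrywise from the claimed factors. For example, T[0,2,1] = -4 and Σₗ aₗ[0]bₗ[2]cₗ[1] = (2)·(1)·(0) + (0)·(0)·(1) + (1)·(-2)·(2) = -4; checking all 27 entries, every one matches. The claim holds.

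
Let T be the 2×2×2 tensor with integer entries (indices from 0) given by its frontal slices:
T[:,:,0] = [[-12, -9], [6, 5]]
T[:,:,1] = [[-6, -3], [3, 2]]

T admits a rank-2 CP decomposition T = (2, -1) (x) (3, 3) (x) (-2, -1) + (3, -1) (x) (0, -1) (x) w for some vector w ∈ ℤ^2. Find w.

w = (-1, -1)

Subtract the known terms from T to get the rank-1 residual R = (3, -1) (x) (0, -1) (x) w, so R[i,j,k] = a[i]·b[j]·w[k]. Pick indices with nonzero a[0]·b[1] = (3)·(-1) = -3. Only the fibre through (0,1,·) is needed: R[0,1,:] = T[0,1,:] − Σₗ aₗ[0]bₗ[1]cₗ = [-9, -3] − (2)·(3)·(-2, -1) = [3, 3]. Then w[k] = R[0,1,k] / -3 for each k, giving w = [3, 3] / -3 = (-1, -1).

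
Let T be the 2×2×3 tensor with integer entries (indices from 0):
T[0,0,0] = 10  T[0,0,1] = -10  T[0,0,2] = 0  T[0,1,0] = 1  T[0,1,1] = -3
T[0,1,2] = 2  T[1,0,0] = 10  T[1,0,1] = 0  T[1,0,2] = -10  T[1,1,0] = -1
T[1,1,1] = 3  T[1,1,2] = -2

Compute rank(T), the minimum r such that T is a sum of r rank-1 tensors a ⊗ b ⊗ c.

Lower bound: in the mode-1 unfolding of T (rows indexed by i, columns by (j,k)) the 2×2 minor on rows i ∈ {0, 1}, columns (j,k) ∈ {(0,0), (0,1)} is det [[10, -10], [10, 0]] = 100 ≠ 0, so that unfolding has rank ≥ 2 and hence rank(T) ≥ 2 (CP rank is at least every unfolding rank, though it can be larger).
Upper bound: with S_k = T[:,:,k], the two rank-1 terms a₁b₁ᵀ, a₂b₂ᵀ are the rank-1 members of the pencil x·S₀ + y·S₁.
det(x·S₀ + y·S₁) is −20·x² + 70·xy − 30·y² = (-10)·(x − 3·y)(2·x − y), vanishing at (x:y) = (3:1) and (1:2).
M₁ = 3·S₀ + S₁ = [[20, 0], [30, 0]] = 10·[2, 3][1, 0]ᵀ and M₂ = S₀ + 2·S₁ = [[-10, -5], [10, 5]] = (-5)·[1, -1][2, 1]ᵀ, so take a₁ = [2, 3], b₁ = [1, 0], a₂ = [1, -1], b₂ = [2, 1].
Each slice is an integer combination of E₁ = a₁b₁ᵀ and E₂ = a₂b₂ᵀ: S₀ = 4·E₁ + E₂, S₁ = −2·E₁ − 3·E₂, S₂ = −2·E₁ + 2·E₂; reading off coefficients, c₁ = [4, -2, -2] and c₂ = [1, -3, 2].
Hence T = [2, 3] ⊗ [1, 0] ⊗ [4, -2, -2] + [1, -1] ⊗ [2, 1] ⊗ [1, -3, 2], so rank(T) ≤ 2.
These bounds meet, so rank(T) = 2.

2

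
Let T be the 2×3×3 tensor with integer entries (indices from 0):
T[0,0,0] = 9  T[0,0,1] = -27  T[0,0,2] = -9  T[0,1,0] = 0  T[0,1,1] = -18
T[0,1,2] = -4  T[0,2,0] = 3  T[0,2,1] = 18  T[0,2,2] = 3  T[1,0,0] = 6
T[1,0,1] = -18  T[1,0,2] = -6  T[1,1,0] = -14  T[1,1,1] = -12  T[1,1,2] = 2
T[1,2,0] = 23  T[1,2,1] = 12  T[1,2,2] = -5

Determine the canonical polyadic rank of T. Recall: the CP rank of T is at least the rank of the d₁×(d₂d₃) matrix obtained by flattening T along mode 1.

Lower bound: the mode-2 unfolding of T (rows indexed by j, columns by (i,k) = (0,0), (0,1), (0,2), (1,0), (1,1), (1,2)) is [[9, -27, -9, 6, -18, -6], [0, -18, -4, -14, -12, 2], [3, 18, 3, 23, 12, -5]].
There the 2×2 minor on rows j ∈ {0, 1}, columns (i,k) ∈ {(0,0), (0,1)} is det [[9, -27], [0, -18]] = -162 ≠ 0, so this unfolding has rank ≥ 2; CP rank is at least every unfolding rank, so rank(T) ≥ 2. (Unfolding ranks only ever bound the CP rank from below — rank(T) can be strictly larger than all of them — so the matching upper bound has to come from an explicit 2-term decomposition.)
Upper bound — finding two terms. Write S_k = T[:,:,k] for the frontal slices: S₀ = [[9, 0, 3], [6, -14, 23]], S₁ = [[-27, -18, 18], [-18, -12, 12]], S₂ = [[-9, -4, 3], [-6, 2, -5]].
If T = a₁ ⊗ b₁ ⊗ c₁ + a₂ ⊗ b₂ ⊗ c₂ then each S_k = c₁[k]·a₁b₁ᵀ + c₂[k]·a₂b₂ᵀ. S₀ and S₁ are linearly independent, so a₁b₁ᵀ and a₂b₂ᵀ must span the same plane of matrices: they are the rank-1 matrices of the form x·S₀ + y·S₁.
The 2×2 minor of x·S₀ + y·S₁ on rows {0,1}, columns {0,1} is −126·x² + 378·xy = (-126)·(x − 3·y)(x), vanishing at (x:y) = (3:1) and (0:1).
M₁ = 3·S₀ + S₁ = [[0, -18, 27], [0, -54, 81]] = (-9)·[1, 3][0, 2, -3]ᵀ and M₂ = S₁ = [[-27, -18, 18], [-18, -12, 12]] = (-3)·[3, 2][3, 2, -2]ᵀ, so take a₁ = [1, 3], b₁ = [0, 2, -3], a₂ = [3, 2], b₂ = [3, 2, -2].
Each slice is an integer combination of E₁ = a₁b₁ᵀ and E₂ = a₂b₂ᵀ: S₀ = −3·E₁ + E₂, S₁ = −3·E₂, S₂ = E₁ − E₂; reading off coefficients, c₁ = [-3, 0, 1] and c₂ = [1, -3, -1].
Hence T = [1, 3] ⊗ [0, 2, -3] ⊗ [-3, 0, 1] + [3, 2] ⊗ [3, 2, -2] ⊗ [1, -3, -1], so rank(T) ≤ 2.
These bounds meet, so rank(T) = 2.

2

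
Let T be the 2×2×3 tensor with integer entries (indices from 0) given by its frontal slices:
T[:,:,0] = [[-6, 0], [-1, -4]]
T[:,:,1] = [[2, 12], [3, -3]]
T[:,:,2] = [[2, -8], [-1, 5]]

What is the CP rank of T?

3

Lower bound: the mode-3 unfolding of T (rows indexed by k, columns by (i,j) = (0,0), (0,1), (1,0), (1,1)) is [[-6, 0, -1, -4], [2, 12, 3, -3], [2, -8, -1, 5]].
There the 3×3 minor on rows k ∈ {0, 1, 2}, columns (i,j) ∈ {(0,0), (0,1), (1,0)} is det [[-6, 0, -1], [2, 12, 3], [2, -8, -1]] = -32 ≠ 0, so this unfolding has rank ≥ 3; CP rank is at least every unfolding rank, so rank(T) ≥ 3. (Unfolding ranks only ever bound the CP rank from below — rank(T) can be strictly larger than all of them — so the matching upper bound has to come from an explicit 3-term decomposition.)
Upper bound: T is a sum of 3 rank-1 terms, T = (1, 0) ∘ (2, 1) ∘ (0, 2, -2) + (2, -1) ∘ (1, -2) ∘ (-1, -2, 2) + (2, 1) ∘ (1, 1) ∘ (-2, 1, 1) (one valid choice — decompositions are not unique — normalised so each a, b is primitive with positive first nonzero entry; check it by expanding all entries), so rank(T) ≤ 3.
These bounds meet, so rank(T) = 3.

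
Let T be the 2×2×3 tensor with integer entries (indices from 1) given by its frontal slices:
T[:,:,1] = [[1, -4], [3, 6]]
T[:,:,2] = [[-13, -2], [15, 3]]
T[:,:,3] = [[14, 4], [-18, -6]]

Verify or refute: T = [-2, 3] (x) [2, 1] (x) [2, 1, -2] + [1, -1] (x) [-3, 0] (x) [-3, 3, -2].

Yes

Reconstruct entrywise from the claimed factors. For example, T[2,1,3] = -18 and Σₗ aₗ[2]bₗ[1]cₗ[3] = (3)·(2)·(-2) + (-1)·(-3)·(-2) = -18; checking all 12 entries, every one matches. The claim holds.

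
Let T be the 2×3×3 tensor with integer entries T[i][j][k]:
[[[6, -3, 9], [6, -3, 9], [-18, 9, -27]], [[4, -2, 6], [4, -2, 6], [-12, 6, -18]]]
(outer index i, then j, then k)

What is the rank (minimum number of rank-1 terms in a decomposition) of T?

1

Lower bound: T ≠ 0 (e.g. T[0,0,0] = 6), so rank(T) ≥ 1.
Upper bound: the mode-1 fibre T[:,0,0] = [6, 4] gives a = [3, 2] (primitive direction); the mode-2 fibre T[0,:,0] = [6, 6, -18] gives b = [1, 1, -3]; then c[k] = T[0,0,k] / (a[0]·b[0]) = [6, -3, 9] / 3 = [2, -1, 3].
Expanding [3, 2] ⊗ [1, 1, -3] ⊗ [2, -1, 3] reproduces all 18 entries of T, so T = [3, 2] ⊗ [1, 1, -3] ⊗ [2, -1, 3] and rank(T) ≤ 1.
These bounds meet, so rank(T) = 1.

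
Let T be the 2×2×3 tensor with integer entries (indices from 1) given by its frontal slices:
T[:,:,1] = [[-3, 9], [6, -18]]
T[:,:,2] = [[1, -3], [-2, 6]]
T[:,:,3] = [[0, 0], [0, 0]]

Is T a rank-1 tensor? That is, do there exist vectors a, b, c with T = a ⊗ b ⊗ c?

If T = a ⊗ b ⊗ c then every fibre of T is a multiple of the corresponding factor, so read the factors off the fibres through the nonzero entry T[1,1,1] = -3.
The mode-1 fibre T[:,1,1] = [-3, 6] gives a = (1, -2) (primitive direction); the mode-2 fibre T[1,:,1] = [-3, 9] gives b = (1, -3); then c[k] = T[1,1,k] / (a[1]·b[1]) = [-3, 1, 0] / 1 = (-3, 1, 0).
Expanding (1, -2) ⊗ (1, -3) ⊗ (-3, 1, 0) reproduces all 12 entries of T, so T = (1, -2) ⊗ (1, -3) ⊗ (-3, 1, 0) and rank(T) ≤ 1.
Equivalently every frontal slice T[:,:,k] is c[k] times the rank-1 matrix (1, -2) ⊗ (1, -3). So T has rank 1 (it is nonzero).

Yes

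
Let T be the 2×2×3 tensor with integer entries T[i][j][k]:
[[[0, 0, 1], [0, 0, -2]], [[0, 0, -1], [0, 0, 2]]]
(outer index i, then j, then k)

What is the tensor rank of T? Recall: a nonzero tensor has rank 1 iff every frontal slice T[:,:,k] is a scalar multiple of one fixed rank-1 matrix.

Lower bound: T ≠ 0 (e.g. T[0,0,2] = 1), so rank(T) ≥ 1.
Upper bound: if T = a ⊗ b ⊗ c then every fibre of T is a multiple of the corresponding factor, so read the factors off the fibres through the nonzero entry T[0,0,2] = 1.
The mode-1 fibre T[:,0,2] = [1, -1] gives a = (1, -1) (primitive direction); the mode-2 fibre T[0,:,2] = [1, -2] gives b = (1, -2); then c[k] = T[0,0,k] / (a[0]·b[0]) = [0, 0, 1] / 1 = (0, 0, 1).
Expanding (1, -1) ⊗ (1, -2) ⊗ (0, 0, 1) reproduces all 12 entries of T, so T = (1, -1) ⊗ (1, -2) ⊗ (0, 0, 1) and rank(T) ≤ 1.
These bounds meet, so rank(T) = 1.
Check entry T[0,0,1] = 0: (1)·(1)·(0) = 0.

1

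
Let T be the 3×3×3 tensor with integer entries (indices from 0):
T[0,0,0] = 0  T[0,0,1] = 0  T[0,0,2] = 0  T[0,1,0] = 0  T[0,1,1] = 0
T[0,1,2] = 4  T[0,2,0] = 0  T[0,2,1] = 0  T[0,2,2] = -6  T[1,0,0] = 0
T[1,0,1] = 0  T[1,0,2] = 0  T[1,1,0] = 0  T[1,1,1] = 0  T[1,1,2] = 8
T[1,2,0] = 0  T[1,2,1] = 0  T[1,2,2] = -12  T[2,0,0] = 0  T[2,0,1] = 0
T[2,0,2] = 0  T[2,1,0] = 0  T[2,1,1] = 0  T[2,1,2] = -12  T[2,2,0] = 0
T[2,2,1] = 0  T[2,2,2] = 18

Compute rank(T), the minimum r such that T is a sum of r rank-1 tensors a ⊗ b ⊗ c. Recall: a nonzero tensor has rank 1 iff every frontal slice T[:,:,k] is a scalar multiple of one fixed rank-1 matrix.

Lower bound: T ≠ 0 (e.g. T[0,1,2] = 4), so rank(T) ≥ 1.
Upper bound: if T = a ⊗ b ⊗ c then every fibre of T is a multiple of the corresponding factor, so read the factors off the fibres through the nonzero entry T[0,1,2] = 4.
The mode-1 fibre T[:,1,2] = [4, 8, -12] gives a = [1, 2, -3] (primitive direction); the mode-2 fibre T[0,:,2] = [0, 4, -6] gives b = [0, 2, -3]; then c[k] = T[0,1,k] / (a[0]·b[1]) = [0, 0, 4] / 2 = [0, 0, 2].
Expanding [1, 2, -3] ⊗ [0, 2, -3] ⊗ [0, 0, 2] reproduces all 27 entries of T, so T = [1, 2, -3] ⊗ [0, 2, -3] ⊗ [0, 0, 2] and rank(T) ≤ 1.
These bounds meet, so rank(T) = 1.

1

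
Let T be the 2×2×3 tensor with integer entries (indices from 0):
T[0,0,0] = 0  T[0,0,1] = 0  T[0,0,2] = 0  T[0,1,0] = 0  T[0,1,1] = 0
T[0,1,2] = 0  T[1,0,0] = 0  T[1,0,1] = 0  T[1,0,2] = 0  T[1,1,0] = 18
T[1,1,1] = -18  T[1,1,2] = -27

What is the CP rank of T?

1

Lower bound: T ≠ 0 (e.g. T[1,1,0] = 18), so rank(T) ≥ 1.
Upper bound: the mode-1 fibre T[:,1,0] = [0, 18] gives a = (0, 1) (primitive direction); the mode-2 fibre T[1,:,0] = [0, 18] gives b = (0, 1); then c[k] = T[1,1,k] / (a[1]·b[1]) = [18, -18, -27] / 1 = (18, -18, -27).
Expanding (0, 1) ⊗ (0, 1) ⊗ (18, -18, -27) reproduces all 12 entries of T, so T = (0, 1) ⊗ (0, 1) ⊗ (18, -18, -27) and rank(T) ≤ 1.
These bounds meet, so rank(T) = 1.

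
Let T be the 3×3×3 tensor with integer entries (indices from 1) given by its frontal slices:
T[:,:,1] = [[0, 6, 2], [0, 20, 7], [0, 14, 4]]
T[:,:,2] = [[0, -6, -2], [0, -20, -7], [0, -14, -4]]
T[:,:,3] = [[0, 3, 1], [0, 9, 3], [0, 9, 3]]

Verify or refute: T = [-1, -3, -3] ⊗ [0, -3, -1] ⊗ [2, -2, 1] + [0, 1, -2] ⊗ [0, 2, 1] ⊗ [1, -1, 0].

Reconstruct entrywise from the claimed factors. For example, T[2,1,3] = 0 and Σₗ aₗ[2]bₗ[1]cₗ[3] = (-3)·(0)·(1) + (1)·(0)·(0) = 0; checking all 27 entries, every one matches. The claim holds.

Yes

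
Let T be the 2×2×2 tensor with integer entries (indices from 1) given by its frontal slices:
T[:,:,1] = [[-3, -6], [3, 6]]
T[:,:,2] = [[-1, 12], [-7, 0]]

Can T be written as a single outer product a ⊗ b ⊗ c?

No

The mode-1 unfolding of T (rows indexed by i, columns by (j,k) = (1,1), (1,2), (2,1), (2,2)) is [[-3, -1, -6, 12], [3, -7, 6, 0]].
There the 2×2 minor on rows i ∈ {1, 2}, columns (j,k) ∈ {(1,1), (1,2)} is det [[-3, -1], [3, -7]] = 24 ≠ 0, so this unfolding has rank ≥ 2; CP rank is at least every unfolding rank, so rank(T) ≥ 2.
In particular rank(T) ≥ 2 > 1, so T is not rank-1.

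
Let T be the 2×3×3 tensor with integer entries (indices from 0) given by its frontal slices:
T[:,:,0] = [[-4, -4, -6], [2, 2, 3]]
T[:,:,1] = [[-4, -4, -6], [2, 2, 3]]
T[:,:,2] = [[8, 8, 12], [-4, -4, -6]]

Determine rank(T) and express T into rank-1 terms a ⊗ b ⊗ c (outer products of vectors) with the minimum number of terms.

Lower bound: T ≠ 0 (e.g. T[0,0,0] = -4), so rank(T) ≥ 1.
Upper bound: the mode-1 fibre T[:,0,0] = [-4, 2] gives a = [2, -1] (primitive direction); the mode-2 fibre T[0,:,0] = [-4, -4, -6] gives b = [2, 2, 3]; then c[k] = T[0,0,k] / (a[0]·b[0]) = [-4, -4, 8] / 4 = [-1, -1, 2].
Expanding [2, -1] ⊗ [2, 2, 3] ⊗ [-1, -1, 2] reproduces all 18 entries of T, so T = [2, -1] ⊗ [2, 2, 3] ⊗ [-1, -1, 2] and rank(T) ≤ 1.
These bounds meet, so rank(T) = 1.

rank(T) = 1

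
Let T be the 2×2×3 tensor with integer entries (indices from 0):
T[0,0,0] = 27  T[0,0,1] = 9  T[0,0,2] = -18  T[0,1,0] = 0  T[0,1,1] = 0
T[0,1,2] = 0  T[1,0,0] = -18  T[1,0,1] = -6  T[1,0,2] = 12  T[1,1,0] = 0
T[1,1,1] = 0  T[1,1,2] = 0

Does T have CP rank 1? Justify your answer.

Yes

If T = a ⊗ b ⊗ c then every fibre of T is a multiple of the corresponding factor, so read the factors off the fibres through the nonzero entry T[0,0,0] = 27.
The mode-1 fibre T[:,0,0] = [27, -18] gives a = (3, -2) (primitive direction); the mode-2 fibre T[0,:,0] = [27, 0] gives b = (1, 0); then c[k] = T[0,0,k] / (a[0]·b[0]) = [27, 9, -18] / 3 = (9, 3, -6).
Expanding (3, -2) ⊗ (1, 0) ⊗ (9, 3, -6) reproduces all 12 entries of T, so T = (3, -2) ⊗ (1, 0) ⊗ (9, 3, -6) and rank(T) ≤ 1.
Equivalently every frontal slice T[:,:,k] is c[k] times the rank-1 matrix (3, -2) ⊗ (1, 0). So T has rank 1 (it is nonzero).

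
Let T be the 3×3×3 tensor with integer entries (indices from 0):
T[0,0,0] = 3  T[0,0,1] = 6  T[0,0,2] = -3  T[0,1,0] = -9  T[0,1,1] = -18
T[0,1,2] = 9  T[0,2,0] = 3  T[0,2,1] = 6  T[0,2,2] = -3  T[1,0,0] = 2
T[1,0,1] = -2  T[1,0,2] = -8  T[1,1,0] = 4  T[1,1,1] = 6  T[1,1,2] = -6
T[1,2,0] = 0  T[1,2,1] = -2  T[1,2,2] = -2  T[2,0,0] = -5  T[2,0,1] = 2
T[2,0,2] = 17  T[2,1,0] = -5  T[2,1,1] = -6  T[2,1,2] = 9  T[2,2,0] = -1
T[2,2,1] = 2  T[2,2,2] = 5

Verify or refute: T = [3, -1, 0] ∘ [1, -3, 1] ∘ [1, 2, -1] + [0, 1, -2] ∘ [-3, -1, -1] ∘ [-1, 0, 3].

No

Reconstruct entry (2,0,0) from the claimed factors: Σₗ aₗ[2]bₗ[0]cₗ[0] = (0)·(1)·(1) + (-2)·(-3)·(-1) = -6, but T[2,0,0] = -5. The claim is false.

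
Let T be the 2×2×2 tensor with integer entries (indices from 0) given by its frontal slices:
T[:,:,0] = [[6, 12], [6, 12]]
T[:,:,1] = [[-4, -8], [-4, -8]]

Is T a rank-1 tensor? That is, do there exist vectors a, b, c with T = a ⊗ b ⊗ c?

Yes

If T = a ⊗ b ⊗ c then every fibre of T is a multiple of the corresponding factor, so read the factors off the fibres through the nonzero entry T[0,0,0] = 6.
The mode-1 fibre T[:,0,0] = [6, 6] gives a = [1, 1] (primitive direction); the mode-2 fibre T[0,:,0] = [6, 12] gives b = [1, 2]; then c[k] = T[0,0,k] / (a[0]·b[0]) = [6, -4] / 1 = [6, -4].
Expanding [1, 1] ⊗ [1, 2] ⊗ [6, -4] reproduces all 8 entries of T, so T = [1, 1] ⊗ [1, 2] ⊗ [6, -4] and rank(T) ≤ 1.
Equivalently every frontal slice T[:,:,k] is c[k] times the rank-1 matrix [1, 1] ⊗ [1, 2]. So T has rank 1 (it is nonzero).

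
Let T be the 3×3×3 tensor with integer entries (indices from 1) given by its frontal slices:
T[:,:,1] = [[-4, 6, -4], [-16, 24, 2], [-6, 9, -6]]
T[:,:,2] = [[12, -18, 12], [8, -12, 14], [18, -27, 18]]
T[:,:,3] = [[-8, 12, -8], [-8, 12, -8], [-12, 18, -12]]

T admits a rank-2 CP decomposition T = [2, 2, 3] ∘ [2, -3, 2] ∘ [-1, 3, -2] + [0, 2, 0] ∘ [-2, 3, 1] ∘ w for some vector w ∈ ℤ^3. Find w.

Subtract the known terms from T to get the rank-1 residual R = [0, 2, 0] ∘ [-2, 3, 1] ∘ w, so R[i,j,k] = a[i]·b[j]·w[k]. Pick indices with nonzero a[2]·b[1] = (2)·(-2) = -4. Only the fibre through (2,1,·) is needed: R[2,1,:] = T[2,1,:] − Σₗ aₗ[2]bₗ[1]cₗ = [-16, 8, -8] − (2)·(2)·[-1, 3, -2] = [-12, -4, 0]. Then w[k] = R[2,1,k] / -4 for each k, giving w = [-12, -4, 0] / -4 = [3, 1, 0].

w = [3, 1, 0]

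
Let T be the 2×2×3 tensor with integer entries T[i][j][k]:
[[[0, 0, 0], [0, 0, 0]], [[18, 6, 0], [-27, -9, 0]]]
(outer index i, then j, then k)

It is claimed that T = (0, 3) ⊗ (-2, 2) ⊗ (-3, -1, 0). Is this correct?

Reconstruct entry (1,1,0) from the claimed factors: Σₗ aₗ[1]bₗ[1]cₗ[0] = (3)·(2)·(-3) = -18, but T[1,1,0] = -27. The claim is false.

No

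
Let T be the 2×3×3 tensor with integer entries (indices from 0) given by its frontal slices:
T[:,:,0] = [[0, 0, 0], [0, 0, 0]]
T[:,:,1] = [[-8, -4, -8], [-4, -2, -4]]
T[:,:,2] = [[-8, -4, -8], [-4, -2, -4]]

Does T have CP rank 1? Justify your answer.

Yes

If T = a ⊗ b ⊗ c then every fibre of T is a multiple of the corresponding factor, so read the factors off the fibres through the nonzero entry T[0,0,1] = -8.
The mode-1 fibre T[:,0,1] = [-8, -4] gives a = [2, 1] (primitive direction); the mode-2 fibre T[0,:,1] = [-8, -4, -8] gives b = [2, 1, 2]; then c[k] = T[0,0,k] / (a[0]·b[0]) = [0, -8, -8] / 4 = [0, -2, -2].
Expanding [2, 1] ⊗ [2, 1, 2] ⊗ [0, -2, -2] reproduces all 18 entries of T, so T = [2, 1] ⊗ [2, 1, 2] ⊗ [0, -2, -2] and rank(T) ≤ 1.
Equivalently every frontal slice T[:,:,k] is c[k] times the rank-1 matrix [2, 1] ⊗ [2, 1, 2]. So T has rank 1 (it is nonzero).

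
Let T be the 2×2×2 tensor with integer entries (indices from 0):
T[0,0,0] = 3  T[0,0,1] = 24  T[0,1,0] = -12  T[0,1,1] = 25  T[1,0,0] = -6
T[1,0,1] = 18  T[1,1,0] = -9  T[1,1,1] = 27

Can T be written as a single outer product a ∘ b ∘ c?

No

The mode-1 unfolding of T (rows indexed by i, columns by (j,k) = (0,0), (0,1), (1,0), (1,1)) is [[3, 24, -12, 25], [-6, 18, -9, 27]].
There the 2×2 minor on rows i ∈ {0, 1}, columns (j,k) ∈ {(0,0), (0,1)} is det [[3, 24], [-6, 18]] = 198 ≠ 0, so this unfolding has rank ≥ 2; CP rank is at least every unfolding rank, so rank(T) ≥ 2.
In particular rank(T) ≥ 2 > 1, so T is not rank-1.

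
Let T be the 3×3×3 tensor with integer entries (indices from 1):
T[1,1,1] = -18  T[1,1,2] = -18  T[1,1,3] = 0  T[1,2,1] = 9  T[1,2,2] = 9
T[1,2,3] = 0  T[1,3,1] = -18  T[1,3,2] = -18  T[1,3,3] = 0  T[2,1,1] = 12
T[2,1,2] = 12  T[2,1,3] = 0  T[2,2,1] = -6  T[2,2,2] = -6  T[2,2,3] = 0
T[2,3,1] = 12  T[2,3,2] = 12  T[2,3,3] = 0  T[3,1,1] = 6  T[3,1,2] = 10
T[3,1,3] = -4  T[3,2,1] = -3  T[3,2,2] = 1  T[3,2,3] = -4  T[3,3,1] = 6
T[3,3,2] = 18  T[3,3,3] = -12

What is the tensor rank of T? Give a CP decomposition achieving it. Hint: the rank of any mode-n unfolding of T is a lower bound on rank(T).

rank(T) = 2

Lower bound: the mode-3 unfolding of T (rows indexed by k, columns by (i,j) = (1,1), (1,2), (1,3), (2,1), (2,2), (2,3), (3,1), (3,2), (3,3)) is [[-18, 9, -18, 12, -6, 12, 6, -3, 6], [-18, 9, -18, 12, -6, 12, 10, 1, 18], [0, 0, 0, 0, 0, 0, -4, -4, -12]].
There the 2×2 minor on rows k ∈ {1, 2}, columns (i,j) ∈ {(1,1), (3,1)} is det [[-18, 6], [-18, 10]] = -72 ≠ 0, so this unfolding has rank ≥ 2; CP rank is at least every unfolding rank, so rank(T) ≥ 2. (Unfolding ranks only ever bound the CP rank from below — rank(T) can be strictly larger than all of them — so the matching upper bound has to come from an explicit 2-term decomposition.)
Upper bound — finding two terms. Write S_k = T[:,:,k] for the frontal slices: S₁ = [[-18, 9, -18], [12, -6, 12], [6, -3, 6]], S₂ = [[-18, 9, -18], [12, -6, 12], [10, 1, 18]], S₃ = [[0, 0, 0], [0, 0, 0], [-4, -4, -12]].
If T = a₁ ⊗ b₁ ⊗ c₁ + a₂ ⊗ b₂ ⊗ c₂ then each S_k = c₁[k]·a₁b₁ᵀ + c₂[k]·a₂b₂ᵀ. S₁ and S₂ are linearly independent, so a₁b₁ᵀ and a₂b₂ᵀ must span the same plane of matrices: they are the rank-1 matrices of the form x·S₁ + y·S₂.
The 2×2 minor of x·S₁ + y·S₂ on rows {1,3}, columns {1,2} is −108·xy − 108·y² = (-108)·(y)(x + y), vanishing at (x:y) = (1:0) and (1:-1).
M₁ = S₁ = [[-18, 9, -18], [12, -6, 12], [6, -3, 6]] = (-3)·(3, -2, -1)(2, -1, 2)ᵀ and M₂ = S₁ − S₂ = [[0, 0, 0], [0, 0, 0], [-4, -4, -12]] = (-4)·(0, 0, 1)(1, 1, 3)ᵀ, so take a₁ = (3, -2, -1), b₁ = (2, -1, 2), a₂ = (0, 0, 1), b₂ = (1, 1, 3).
Each slice is an integer combination of E₁ = a₁b₁ᵀ and E₂ = a₂b₂ᵀ: S₁ = −3·E₁, S₂ = −3·E₁ + 4·E₂, S₃ = −4·E₂; reading off coefficients, c₁ = (-3, -3, 0) and c₂ = (0, 4, -4).
Hence T = (3, -2, -1) ⊗ (2, -1, 2) ⊗ (-3, -3, 0) + (0, 0, 1) ⊗ (1, 1, 3) ⊗ (0, 4, -4), so rank(T) ≤ 2.
These bounds meet, so rank(T) = 2.
Check entry T[2,1,3] = 0: (-2)·(2)·(0) + (0)·(1)·(-4) = 0.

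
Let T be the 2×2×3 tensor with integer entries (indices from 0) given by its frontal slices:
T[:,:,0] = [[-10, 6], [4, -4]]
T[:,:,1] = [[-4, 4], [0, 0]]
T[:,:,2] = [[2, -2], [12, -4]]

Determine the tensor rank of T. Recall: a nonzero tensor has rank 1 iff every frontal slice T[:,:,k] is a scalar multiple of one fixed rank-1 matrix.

Lower bound: the mode-3 unfolding of T (rows indexed by k, columns by (i,j) = (0,0), (0,1), (1,0), (1,1)) is [[-10, 6, 4, -4], [-4, 4, 0, 0], [2, -2, 12, -4]].
There the 3×3 minor on rows k ∈ {0, 1, 2}, columns (i,j) ∈ {(0,0), (0,1), (1,0)} is det [[-10, 6, 4], [-4, 4, 0], [2, -2, 12]] = -192 ≠ 0, so this unfolding has rank ≥ 3; CP rank is at least every unfolding rank, so rank(T) ≥ 3. (Unfolding ranks only ever bound the CP rank from below — rank(T) can be strictly larger than all of them — so the matching upper bound has to come from an explicit 3-term decomposition.)
Upper bound: T is a sum of 3 rank-1 terms, T = [1, -2] (x) [2, -1] (x) [-2, 0, -2] + [1, 0] (x) [1, -1] (x) [-4, -4, 4] + [1, 2] (x) [1, 0] (x) [-2, 0, 2] (one valid choice — decompositions are not unique — normalised so each a, b is primitive with positive first nonzero entry; check it by expanding all entries), so rank(T) ≤ 3.
These bounds meet, so rank(T) = 3.
Check entry T[1,1,2] = -4: (-2)·(-1)·(-2) + (0)·(-1)·(4) + (2)·(0)·(2) = -4.

3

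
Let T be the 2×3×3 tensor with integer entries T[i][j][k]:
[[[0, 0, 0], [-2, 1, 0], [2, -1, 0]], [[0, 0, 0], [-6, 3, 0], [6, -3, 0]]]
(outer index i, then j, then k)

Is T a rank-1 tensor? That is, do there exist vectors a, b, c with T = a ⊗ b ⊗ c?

The mode-1 fibre T[:,1,0] = [-2, -6] gives a = [1, 3] (primitive direction); the mode-2 fibre T[0,:,0] = [0, -2, 2] gives b = [0, 1, -1]; then c[k] = T[0,1,k] / (a[0]·b[1]) = [-2, 1, 0] / 1 = [-2, 1, 0].
Expanding [1, 3] ⊗ [0, 1, -1] ⊗ [-2, 1, 0] reproduces all 18 entries of T, so T = [1, 3] ⊗ [0, 1, -1] ⊗ [-2, 1, 0] and rank(T) ≤ 1.
Equivalently every frontal slice T[:,:,k] is c[k] times the rank-1 matrix [1, 3] ⊗ [0, 1, -1]. So T has rank 1 (it is nonzero).

Yes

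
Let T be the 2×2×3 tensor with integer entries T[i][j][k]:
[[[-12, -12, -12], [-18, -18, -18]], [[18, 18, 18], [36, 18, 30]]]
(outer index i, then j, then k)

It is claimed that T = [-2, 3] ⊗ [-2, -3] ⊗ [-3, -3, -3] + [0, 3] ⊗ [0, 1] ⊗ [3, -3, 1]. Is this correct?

Yes

Reconstruct entrywise from the claimed factors. For example, T[0,1,1] = -18 and Σₗ aₗ[0]bₗ[1]cₗ[1] = (-2)·(-3)·(-3) + (0)·(1)·(-3) = -18; checking all 12 entries, every one matches. The claim holds.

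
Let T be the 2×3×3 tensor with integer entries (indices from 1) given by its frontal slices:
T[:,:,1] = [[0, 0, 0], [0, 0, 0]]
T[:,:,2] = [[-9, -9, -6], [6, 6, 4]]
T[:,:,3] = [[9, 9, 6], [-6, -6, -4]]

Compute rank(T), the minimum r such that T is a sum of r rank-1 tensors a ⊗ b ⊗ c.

1

Lower bound: T ≠ 0 (e.g. T[1,1,2] = -9), so rank(T) ≥ 1.
Upper bound: if T = a ⊗ b ⊗ c then every fibre of T is a multiple of the corresponding factor, so read the factors off the fibres through the nonzero entry T[1,1,2] = -9.
The mode-1 fibre T[:,1,2] = [-9, 6] gives a = [3, -2] (primitive direction); the mode-2 fibre T[1,:,2] = [-9, -9, -6] gives b = [3, 3, 2]; then c[k] = T[1,1,k] / (a[1]·b[1]) = [0, -9, 9] / 9 = [0, -1, 1].
Expanding [3, -2] ⊗ [3, 3, 2] ⊗ [0, -1, 1] reproduces all 18 entries of T, so T = [3, -2] ⊗ [3, 3, 2] ⊗ [0, -1, 1] and rank(T) ≤ 1.
These bounds meet, so rank(T) = 1.
Check entry T[2,2,2] = 6: (-2)·(3)·(-1) = 6.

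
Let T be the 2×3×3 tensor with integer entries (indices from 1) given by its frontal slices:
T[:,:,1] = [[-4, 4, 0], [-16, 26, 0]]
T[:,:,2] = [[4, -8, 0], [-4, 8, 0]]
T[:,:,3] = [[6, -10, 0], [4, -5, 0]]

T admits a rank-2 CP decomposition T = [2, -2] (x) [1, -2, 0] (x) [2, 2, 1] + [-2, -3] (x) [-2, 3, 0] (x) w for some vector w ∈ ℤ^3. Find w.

w = [-2, 0, 1]

Subtract the known terms from T to get the rank-1 residual R = [-2, -3] (x) [-2, 3, 0] (x) w, so R[i,j,k] = a[i]·b[j]·w[k]. Pick indices with nonzero a[1]·b[1] = (-2)·(-2) = 4. Only the fibre through (1,1,·) is needed: R[1,1,:] = T[1,1,:] − Σₗ aₗ[1]bₗ[1]cₗ = [-4, 4, 6] − (2)·(1)·[2, 2, 1] = [-8, 0, 4]. Then w[k] = R[1,1,k] / 4 for each k, giving w = [-8, 0, 4] / 4 = [-2, 0, 1].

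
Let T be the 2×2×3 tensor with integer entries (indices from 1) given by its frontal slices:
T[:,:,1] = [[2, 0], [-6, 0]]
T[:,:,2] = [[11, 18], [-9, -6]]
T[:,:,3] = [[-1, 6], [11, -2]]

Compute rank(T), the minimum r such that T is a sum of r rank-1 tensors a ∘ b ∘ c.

Lower bound: in the mode-3 unfolding of T (rows indexed by k, columns by (i,j)) the 2×2 minor on rows k ∈ {1, 2}, columns (i,j) ∈ {(1,1), (1,2)} is det [[2, 0], [11, 18]] = 36 ≠ 0, so that unfolding has rank ≥ 2 and hence rank(T) ≥ 2 (CP rank is at least every unfolding rank, though it can be larger).
Upper bound: with S_k = T[:,:,k], the two rank-1 terms a₁b₁ᵀ, a₂b₂ᵀ are the rank-1 members of the pencil x·S₁ + y·S₂.
det(x·S₁ + y·S₂) is 96·xy + 96·y² = 96·(y)(x + y), vanishing at (x:y) = (1:0) and (1:-1).
M₁ = S₁ = [[2, 0], [-6, 0]] = 2·[1, -3][1, 0]ᵀ and M₂ = S₁ − S₂ = [[-9, -18], [3, 6]] = (-3)·[3, -1][1, 2]ᵀ, so take a₁ = [1, -3], b₁ = [1, 0], a₂ = [3, -1], b₂ = [1, 2].
Each slice is an integer combination of E₁ = a₁b₁ᵀ and E₂ = a₂b₂ᵀ: S₁ = 2·E₁, S₂ = 2·E₁ + 3·E₂, S₃ = −4·E₁ + E₂; reading off coefficients, c₁ = [2, 2, -4] and c₂ = [0, 3, 1].
Hence T = [1, -3] ∘ [1, 0] ∘ [2, 2, -4] + [3, -1] ∘ [1, 2] ∘ [0, 3, 1], so rank(T) ≤ 2.
These bounds meet, so rank(T) = 2.

2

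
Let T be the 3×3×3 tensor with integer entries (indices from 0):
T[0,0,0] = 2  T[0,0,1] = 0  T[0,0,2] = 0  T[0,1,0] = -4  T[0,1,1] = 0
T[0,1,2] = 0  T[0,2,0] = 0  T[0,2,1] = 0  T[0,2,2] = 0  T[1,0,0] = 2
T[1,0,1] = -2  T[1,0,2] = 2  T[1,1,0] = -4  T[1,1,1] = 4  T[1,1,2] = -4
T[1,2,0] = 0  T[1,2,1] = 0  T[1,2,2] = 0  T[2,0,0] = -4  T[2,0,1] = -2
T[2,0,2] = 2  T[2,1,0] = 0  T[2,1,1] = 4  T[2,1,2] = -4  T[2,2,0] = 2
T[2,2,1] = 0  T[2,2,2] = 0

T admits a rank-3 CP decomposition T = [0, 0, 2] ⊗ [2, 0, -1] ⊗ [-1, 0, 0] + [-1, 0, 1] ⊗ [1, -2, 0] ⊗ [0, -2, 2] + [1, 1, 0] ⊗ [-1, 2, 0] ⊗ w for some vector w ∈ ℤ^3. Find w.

w = [-2, 2, -2]

Subtract the known terms from T to get the rank-1 residual R = [1, 1, 0] ⊗ [-1, 2, 0] ⊗ w, so R[i,j,k] = a[i]·b[j]·w[k]. Pick indices with nonzero a[0]·b[0] = (1)·(-1) = -1. Only the fibre through (0,0,·) is needed: R[0,0,:] = T[0,0,:] − Σₗ aₗ[0]bₗ[0]cₗ = [2, 0, 0] − (0)·(2)·[-1, 0, 0] − (-1)·(1)·[0, -2, 2] = [2, -2, 2]. Then w[k] = R[0,0,k] / -1 for each k, giving w = [2, -2, 2] / -1 = [-2, 2, -2].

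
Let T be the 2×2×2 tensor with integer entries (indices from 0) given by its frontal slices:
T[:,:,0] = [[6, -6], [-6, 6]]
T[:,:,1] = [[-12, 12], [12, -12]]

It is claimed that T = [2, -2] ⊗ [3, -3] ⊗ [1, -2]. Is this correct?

Yes

Reconstruct entrywise from the claimed factors. For example, T[1,1,1] = -12 and Σₗ aₗ[1]bₗ[1]cₗ[1] = (-2)·(-3)·(-2) = -12; checking all 8 entries, every one matches. The claim holds.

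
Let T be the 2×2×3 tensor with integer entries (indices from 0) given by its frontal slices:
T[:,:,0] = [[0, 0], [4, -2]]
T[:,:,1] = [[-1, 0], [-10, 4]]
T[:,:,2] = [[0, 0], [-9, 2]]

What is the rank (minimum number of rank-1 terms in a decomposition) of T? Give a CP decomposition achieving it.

rank(T) = 3

Lower bound: the mode-3 unfolding of T (rows indexed by k, columns by (i,j) = (0,0), (0,1), (1,0), (1,1)) is [[0, 0, 4, -2], [-1, 0, -10, 4], [0, 0, -9, 2]].
There the 3×3 minor on rows k ∈ {0, 1, 2}, columns (i,j) ∈ {(0,0), (1,0), (1,1)} is det [[0, 4, -2], [-1, -10, 4], [0, -9, 2]] = -10 ≠ 0, so this unfolding has rank ≥ 3; CP rank is at least every unfolding rank, so rank(T) ≥ 3. (Flattening ranks never certify an upper bound on CP rank; for that we must actually write T with 3 rank-1 terms.)
Upper bound: T is a sum of 3 rank-1 terms, T = (0, 1) (x) (2, -1) (x) (2, -4, -2) + (1, 2) (x) (1, 0) (x) (0, -1, -2) + (2, -1) (x) (1, 0) (x) (0, 0, 1) (written with every a and b primitive with positive leading entry and the scale carried by c; CP decompositions are not unique, and this one is verified by expanding entrywise), so rank(T) ≤ 3.
These bounds meet, so rank(T) = 3.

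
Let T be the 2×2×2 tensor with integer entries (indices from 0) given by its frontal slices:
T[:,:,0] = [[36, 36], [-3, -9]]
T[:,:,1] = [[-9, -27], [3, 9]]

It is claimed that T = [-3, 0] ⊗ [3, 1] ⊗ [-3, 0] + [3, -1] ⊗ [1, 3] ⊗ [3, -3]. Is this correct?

Reconstruct entrywise from the claimed factors. For example, T[1,0,0] = -3 and Σₗ aₗ[1]bₗ[0]cₗ[0] = (0)·(3)·(-3) + (-1)·(1)·(3) = -3; checking all 8 entries, every one matches. The claim holds.

Yes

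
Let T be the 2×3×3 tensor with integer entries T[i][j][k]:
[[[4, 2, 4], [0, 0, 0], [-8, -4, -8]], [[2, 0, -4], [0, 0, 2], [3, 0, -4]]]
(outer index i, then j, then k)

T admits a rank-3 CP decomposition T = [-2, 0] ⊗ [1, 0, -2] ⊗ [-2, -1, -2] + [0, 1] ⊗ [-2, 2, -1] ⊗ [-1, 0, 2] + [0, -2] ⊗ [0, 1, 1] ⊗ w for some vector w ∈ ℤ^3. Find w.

Subtract the known terms from T to get the rank-1 residual R = [0, -2] ⊗ [0, 1, 1] ⊗ w, so R[i,j,k] = a[i]·b[j]·w[k]. Pick indices with nonzero a[1]·b[1] = (-2)·(1) = -2. Only the fibre through (1,1,·) is needed: R[1,1,:] = T[1,1,:] − Σₗ aₗ[1]bₗ[1]cₗ = [0, 0, 2] − (0)·(0)·[-2, -1, -2] − (1)·(2)·[-1, 0, 2] = [2, 0, -2]. Then w[k] = R[1,1,k] / -2 for each k, giving w = [2, 0, -2] / -2 = [-1, 0, 1].

w = [-1, 0, 1]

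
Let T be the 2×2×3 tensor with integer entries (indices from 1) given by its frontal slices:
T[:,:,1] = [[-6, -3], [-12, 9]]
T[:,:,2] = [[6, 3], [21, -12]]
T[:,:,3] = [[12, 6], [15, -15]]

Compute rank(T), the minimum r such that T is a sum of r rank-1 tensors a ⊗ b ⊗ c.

2

Lower bound: the mode-1 unfolding of T (rows indexed by i, columns by (j,k) = (1,1), (1,2), (1,3), (2,1), (2,2), (2,3)) is [[-6, 6, 12, -3, 3, 6], [-12, 21, 15, 9, -12, -15]].
There the 2×2 minor on rows i ∈ {1, 2}, columns (j,k) ∈ {(1,1), (1,2)} is det [[-6, 6], [-12, 21]] = -54 ≠ 0, so this unfolding has rank ≥ 2; CP rank is at least every unfolding rank, so rank(T) ≥ 2. (Flattening ranks never certify an upper bound on CP rank; for that we must actually write T with 2 rank-1 terms.)
Upper bound — finding two terms. Write S_k = T[:,:,k] for the frontal slices: S₁ = [[-6, -3], [-12, 9]], S₂ = [[6, 3], [21, -12]], S₃ = [[12, 6], [15, -15]].
If T = a₁ ⊗ b₁ ⊗ c₁ + a₂ ⊗ b₂ ⊗ c₂ then each S_k = c₁[k]·a₁b₁ᵀ + c₂[k]·a₂b₂ᵀ. S₁ and S₂ are linearly independent, so a₁b₁ᵀ and a₂b₂ᵀ must span the same plane of matrices: they are the rank-1 matrices of the form x·S₁ + y·S₂.
det(x·S₁ + y·S₂) is −90·x² + 225·xy − 135·y² = (-45)·(2·x − 3·y)(x − y), vanishing at (x:y) = (3:2) and (1:1).
M₁ = 3·S₁ + 2·S₂ = [[-6, -3], [6, 3]] = (-3)·[1, -1][2, 1]ᵀ and M₂ = S₁ + S₂ = [[0, 0], [9, -3]] = 3·[0, 1][3, -1]ᵀ, so take a₁ = [1, -1], b₁ = [2, 1], a₂ = [0, 1], b₂ = [3, -1].
Each slice is an integer combination of E₁ = a₁b₁ᵀ and E₂ = a₂b₂ᵀ: S₁ = −3·E₁ − 6·E₂, S₂ = 3·E₁ + 9·E₂, S₃ = 6·E₁ + 9·E₂; reading off coefficients, c₁ = [-3, 3, 6] and c₂ = [-6, 9, 9].
Hence T = [1, -1] ⊗ [2, 1] ⊗ [-3, 3, 6] + [0, 1] ⊗ [3, -1] ⊗ [-6, 9, 9], so rank(T) ≤ 2.
These bounds meet, so rank(T) = 2.
Check entry T[1,1,1] = -6: (1)·(2)·(-3) + (0)·(3)·(-6) = -6.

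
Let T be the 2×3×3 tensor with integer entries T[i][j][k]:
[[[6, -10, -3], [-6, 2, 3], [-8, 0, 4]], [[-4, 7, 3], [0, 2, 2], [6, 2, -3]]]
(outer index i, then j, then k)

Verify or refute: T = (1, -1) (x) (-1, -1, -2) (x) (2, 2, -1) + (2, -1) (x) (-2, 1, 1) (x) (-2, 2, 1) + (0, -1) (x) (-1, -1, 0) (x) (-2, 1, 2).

No

Reconstruct entry (1,1,0) from the claimed factors: Σₗ aₗ[1]bₗ[1]cₗ[0] = (-1)·(-1)·(2) + (-1)·(1)·(-2) + (-1)·(-1)·(-2) = 2, but T[1,1,0] = 0. The claim is false.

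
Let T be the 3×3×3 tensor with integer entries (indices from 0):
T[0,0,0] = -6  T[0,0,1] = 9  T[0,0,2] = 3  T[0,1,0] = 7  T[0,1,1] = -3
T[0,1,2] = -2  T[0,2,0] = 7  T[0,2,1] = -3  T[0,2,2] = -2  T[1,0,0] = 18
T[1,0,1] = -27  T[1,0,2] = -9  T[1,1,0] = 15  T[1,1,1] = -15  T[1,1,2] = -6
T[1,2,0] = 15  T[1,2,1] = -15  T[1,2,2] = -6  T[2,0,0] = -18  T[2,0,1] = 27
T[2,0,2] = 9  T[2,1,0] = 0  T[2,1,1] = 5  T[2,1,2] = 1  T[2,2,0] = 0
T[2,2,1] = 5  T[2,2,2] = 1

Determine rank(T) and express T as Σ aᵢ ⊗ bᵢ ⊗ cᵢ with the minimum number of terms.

rank(T) = 2

Lower bound: the mode-1 unfolding of T (rows indexed by i, columns by (j,k) = (0,0), (0,1), (0,2), (1,0), (1,1), (1,2), (2,0), (2,1), (2,2)) is [[-6, 9, 3, 7, -3, -2, 7, -3, -2], [18, -27, -9, 15, -15, -6, 15, -15, -6], [-18, 27, 9, 0, 5, 1, 0, 5, 1]].
There the 2×2 minor on rows i ∈ {0, 1}, columns (j,k) ∈ {(0,0), (1,0)} is det [[-6, 7], [18, 15]] = -216 ≠ 0, so this unfolding has rank ≥ 2; CP rank is at least every unfolding rank, so rank(T) ≥ 2. (Flattening ranks never certify an upper bound on CP rank; for that we must actually write T with 2 rank-1 terms.)
Upper bound — finding two terms. Write S_k = T[:,:,k] for the frontal slices: S₀ = [[-6, 7, 7], [18, 15, 15], [-18, 0, 0]], S₁ = [[9, -3, -3], [-27, -15, -15], [27, 5, 5]], S₂ = [[3, -2, -2], [-9, -6, -6], [9, 1, 1]].
If T = a₁ ⊗ b₁ ⊗ c₁ + a₂ ⊗ b₂ ⊗ c₂ then each S_k = c₁[k]·a₁b₁ᵀ + c₂[k]·a₂b₂ᵀ. S₀ and S₁ are linearly independent, so a₁b₁ᵀ and a₂b₂ᵀ must span the same plane of matrices: they are the rank-1 matrices of the form x·S₀ + y·S₁.
The 2×2 minor of x·S₀ + y·S₁ on rows {0,1}, columns {0,1} is −216·x² + 468·xy − 216·y² = (-36)·(2·x − 3·y)(3·x − 2·y), vanishing at (x:y) = (3:2) and (2:3).
M₁ = 3·S₀ + 2·S₁ = [[0, 15, 15], [0, 15, 15], [0, 10, 10]] = 5·[3, 3, 2][0, 1, 1]ᵀ and M₂ = 2·S₀ + 3·S₁ = [[15, 5, 5], [-45, -15, -15], [45, 15, 15]] = 5·[1, -3, 3][3, 1, 1]ᵀ, so take a₁ = [3, 3, 2], b₁ = [0, 1, 1], a₂ = [1, -3, 3], b₂ = [3, 1, 1].
Each slice is an integer combination of E₁ = a₁b₁ᵀ and E₂ = a₂b₂ᵀ: S₀ = 3·E₁ − 2·E₂, S₁ = −2·E₁ + 3·E₂, S₂ = −E₁ + E₂; reading off coefficients, c₁ = [3, -2, -1] and c₂ = [-2, 3, 1].
Hence T = [3, 3, 2] ⊗ [0, 1, 1] ⊗ [3, -2, -1] + [1, -3, 3] ⊗ [3, 1, 1] ⊗ [-2, 3, 1], so rank(T) ≤ 2.
These bounds meet, so rank(T) = 2.
Check entry T[1,0,1] = -27: (3)·(0)·(-2) + (-3)·(3)·(3) = -27.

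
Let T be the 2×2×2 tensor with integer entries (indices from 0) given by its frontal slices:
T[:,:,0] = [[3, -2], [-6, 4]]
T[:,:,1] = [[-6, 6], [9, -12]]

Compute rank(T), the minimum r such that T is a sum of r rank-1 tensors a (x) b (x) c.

Lower bound: the mode-2 unfolding of T (rows indexed by j, columns by (i,k) = (0,0), (0,1), (1,0), (1,1)) is [[3, -6, -6, 9], [-2, 6, 4, -12]].
There the 2×2 minor on rows j ∈ {0, 1}, columns (i,k) ∈ {(0,0), (0,1)} is det [[3, -6], [-2, 6]] = 6 ≠ 0, so this unfolding has rank ≥ 2; CP rank is at least every unfolding rank, so rank(T) ≥ 2. (Unfolding ranks only ever bound the CP rank from below — rank(T) can be strictly larger than all of them — so the matching upper bound has to come from an explicit 2-term decomposition.)
Upper bound — finding two terms. Write S_k = T[:,:,k] for the frontal slices: S₀ = [[3, -2], [-6, 4]], S₁ = [[-6, 6], [9, -12]].
If T = a₁ (x) b₁ (x) c₁ + a₂ (x) b₂ (x) c₂ then each S_k = c₁[k]·a₁b₁ᵀ + c₂[k]·a₂b₂ᵀ. S₀ and S₁ are linearly independent, so a₁b₁ᵀ and a₂b₂ᵀ must span the same plane of matrices: they are the rank-1 matrices of the form x·S₀ + y·S₁.
det(x·S₀ + y·S₁) is −6·xy + 18·y² = (-6)·(x − 3·y)(y), vanishing at (x:y) = (3:1) and (1:0).
M₁ = 3·S₀ + S₁ = [[3, 0], [-9, 0]] = 3·(1, -3)(1, 0)ᵀ and M₂ = S₀ = [[3, -2], [-6, 4]] = (1, -2)(3, -2)ᵀ, so take a₁ = (1, -3), b₁ = (1, 0), a₂ = (1, -2), b₂ = (3, -2).
Each slice is an integer combination of E₁ = a₁b₁ᵀ and E₂ = a₂b₂ᵀ: S₀ = E₂, S₁ = 3·E₁ − 3·E₂; reading off coefficients, c₁ = (0, 3) and c₂ = (1, -3).
Hence T = (1, -3) (x) (1, 0) (x) (0, 3) + (1, -2) (x) (3, -2) (x) (1, -3), so rank(T) ≤ 2.
These bounds meet, so rank(T) = 2.
Check entry T[1,0,1] = 9: (-3)·(1)·(3) + (-2)·(3)·(-3) = 9.

2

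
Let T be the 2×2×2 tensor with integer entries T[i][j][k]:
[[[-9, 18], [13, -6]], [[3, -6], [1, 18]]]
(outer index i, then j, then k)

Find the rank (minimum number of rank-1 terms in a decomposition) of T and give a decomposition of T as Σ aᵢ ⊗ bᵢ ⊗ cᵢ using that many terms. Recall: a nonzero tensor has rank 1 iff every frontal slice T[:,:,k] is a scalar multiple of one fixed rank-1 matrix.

rank(T) = 2

Lower bound: the mode-3 unfolding of T (rows indexed by k, columns by (i,j) = (0,0), (0,1), (1,0), (1,1)) is [[-9, 13, 3, 1], [18, -6, -6, 18]].
There the 2×2 minor on rows k ∈ {0, 1}, columns (i,j) ∈ {(0,0), (0,1)} is det [[-9, 13], [18, -6]] = -180 ≠ 0, so this unfolding has rank ≥ 2; CP rank is at least every unfolding rank, so rank(T) ≥ 2. (This is only a lower bound: in general the CP rank may exceed every unfolding rank, so we still need to exhibit 2 rank-1 terms summing to T.)
Upper bound — finding two terms. Write S_k = T[:,:,k] for the frontal slices: S₀ = [[-9, 13], [3, 1]], S₁ = [[18, -6], [-6, 18]].
If T = a₁ ⊗ b₁ ⊗ c₁ + a₂ ⊗ b₂ ⊗ c₂ then each S_k = c₁[k]·a₁b₁ᵀ + c₂[k]·a₂b₂ᵀ. S₀ and S₁ are linearly independent, so a₁b₁ᵀ and a₂b₂ᵀ must span the same plane of matrices: they are the rank-1 matrices of the form x·S₀ + y·S₁.
det(x·S₀ + y·S₁) is −48·x² − 48·xy + 288·y² = (-48)·(x + 3·y)(x − 2·y), vanishing at (x:y) = (3:-1) and (2:1).
M₁ = 3·S₀ − S₁ = [[-45, 45], [15, -15]] = (-15)·[3, -1][1, -1]ᵀ and M₂ = 2·S₀ + S₁ = [[0, 20], [0, 20]] = 20·[1, 1][0, 1]ᵀ, so take a₁ = [3, -1], b₁ = [1, -1], a₂ = [1, 1], b₂ = [0, 1].
Each slice is an integer combination of E₁ = a₁b₁ᵀ and E₂ = a₂b₂ᵀ: S₀ = −3·E₁ + 4·E₂, S₁ = 6·E₁ + 12·E₂; reading off coefficients, c₁ = [-3, 6] and c₂ = [4, 12].
Hence T = [3, -1] ⊗ [1, -1] ⊗ [-3, 6] + [1, 1] ⊗ [0, 1] ⊗ [4, 12], so rank(T) ≤ 2.
These bounds meet, so rank(T) = 2.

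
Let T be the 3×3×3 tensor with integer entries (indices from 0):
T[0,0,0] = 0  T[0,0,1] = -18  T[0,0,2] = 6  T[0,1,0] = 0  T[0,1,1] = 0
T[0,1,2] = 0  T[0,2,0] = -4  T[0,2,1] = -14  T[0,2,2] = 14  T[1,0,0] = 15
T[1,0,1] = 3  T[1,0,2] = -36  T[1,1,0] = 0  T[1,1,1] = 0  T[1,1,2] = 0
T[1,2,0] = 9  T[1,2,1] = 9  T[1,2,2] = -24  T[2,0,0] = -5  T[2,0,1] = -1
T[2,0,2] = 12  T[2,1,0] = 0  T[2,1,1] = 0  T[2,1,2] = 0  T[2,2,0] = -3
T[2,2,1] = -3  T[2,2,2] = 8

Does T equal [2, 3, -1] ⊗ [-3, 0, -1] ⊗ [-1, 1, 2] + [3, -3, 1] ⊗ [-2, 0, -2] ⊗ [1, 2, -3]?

Reconstruct entrywise from the claimed factors. For example, T[1,2,2] = -24 and Σₗ aₗ[1]bₗ[2]cₗ[2] = (3)·(-1)·(2) + (-3)·(-2)·(-3) = -24; checking all 27 entries, every one matches. The claim holds.

Yes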